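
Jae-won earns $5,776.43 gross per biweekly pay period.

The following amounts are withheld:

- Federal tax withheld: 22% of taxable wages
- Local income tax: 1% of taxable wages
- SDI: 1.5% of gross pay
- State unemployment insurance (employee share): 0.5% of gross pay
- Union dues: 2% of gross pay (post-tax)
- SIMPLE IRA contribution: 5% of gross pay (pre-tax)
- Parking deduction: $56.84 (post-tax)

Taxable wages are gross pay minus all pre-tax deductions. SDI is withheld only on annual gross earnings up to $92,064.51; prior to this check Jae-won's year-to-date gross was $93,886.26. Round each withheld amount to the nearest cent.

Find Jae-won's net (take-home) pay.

SIMPLE IRA contribution: $5,776.43 × 0.05 = $288.82
Taxable wages = $5,776.43 − $288.82 = $5,487.61
Federal tax withheld: $5,487.61 × 0.22 = $1,207.27
Local income tax: $5,487.61 × 0.01 = $54.88
State unemployment insurance (employee share): $5,776.43 × 0.005 = $28.88
SDI: annual cap $92,064.51 already reached (YTD $93,886.26), so $0.00
Union dues: $5,776.43 × 0.02 = $115.53
Parking deduction: $56.84
Total deductions = $288.82 + $1,207.27 + $54.88 + $28.88 + $0.00 + $115.53 + $56.84 = $1,752.22
Net pay = $5,776.43 − $1,752.22 = $4,024.21

$4,024.21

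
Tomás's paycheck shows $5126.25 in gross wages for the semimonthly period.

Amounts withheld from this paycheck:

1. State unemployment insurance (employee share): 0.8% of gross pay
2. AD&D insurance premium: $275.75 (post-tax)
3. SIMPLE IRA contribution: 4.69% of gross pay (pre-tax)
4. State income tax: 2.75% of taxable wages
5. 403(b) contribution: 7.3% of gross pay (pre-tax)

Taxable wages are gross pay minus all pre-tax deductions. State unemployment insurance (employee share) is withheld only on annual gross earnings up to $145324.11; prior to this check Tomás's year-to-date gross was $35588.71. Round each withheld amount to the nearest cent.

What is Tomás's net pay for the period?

403(b) contribution: $5126.25 × 0.073 = $374.22
SIMPLE IRA contribution: $5126.25 × 0.0469 = $240.42
Pre-tax total = $374.22 + $240.42 = $614.64
Taxable wages = $5126.25 − $614.64 = $4511.61
State income tax: $4511.61 × 0.0275 = $124.07
State unemployment insurance (employee share): cap not yet reached, full $5126.25 is subject → $5126.25 × 0.008 = $41.01
AD&D insurance premium: $275.75
Total deductions = $374.22 + $240.42 + $124.07 + $41.01 + $275.75 = $1055.47
Net pay = $5126.25 − $1055.47 = $4070.78

$4070.78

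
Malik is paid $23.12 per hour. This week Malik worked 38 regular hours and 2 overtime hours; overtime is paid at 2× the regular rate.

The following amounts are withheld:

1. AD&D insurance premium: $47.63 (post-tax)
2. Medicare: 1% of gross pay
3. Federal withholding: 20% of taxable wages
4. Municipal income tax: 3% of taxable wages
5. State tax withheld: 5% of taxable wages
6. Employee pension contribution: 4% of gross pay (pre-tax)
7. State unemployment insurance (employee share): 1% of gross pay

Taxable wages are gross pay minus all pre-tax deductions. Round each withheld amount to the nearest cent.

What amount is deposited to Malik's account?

$604.13

Regular pay: 38 × $23.12 = $878.56
Overtime pay: 2 × $23.12 × 2 = $92.48
Gross pay = $878.56 + $92.48 = $971.04
Employee pension contribution: $971.04 × 0.04 = $38.84
Taxable wages = $971.04 − $38.84 = $932.20
State tax withheld: $932.20 × 0.05 = $46.61
Federal withholding: $932.20 × 0.2 = $186.44
Municipal income tax: $932.20 × 0.03 = $27.97
Medicare: $971.04 × 0.01 = $9.71
State unemployment insurance (employee share): $971.04 × 0.01 = $9.71
AD&D insurance premium: $47.63
Total deductions = $38.84 + $46.61 + $186.44 + $27.97 + $9.71 + $9.71 + $47.63 = $366.91
Net pay = $971.04 − $366.91 = $604.13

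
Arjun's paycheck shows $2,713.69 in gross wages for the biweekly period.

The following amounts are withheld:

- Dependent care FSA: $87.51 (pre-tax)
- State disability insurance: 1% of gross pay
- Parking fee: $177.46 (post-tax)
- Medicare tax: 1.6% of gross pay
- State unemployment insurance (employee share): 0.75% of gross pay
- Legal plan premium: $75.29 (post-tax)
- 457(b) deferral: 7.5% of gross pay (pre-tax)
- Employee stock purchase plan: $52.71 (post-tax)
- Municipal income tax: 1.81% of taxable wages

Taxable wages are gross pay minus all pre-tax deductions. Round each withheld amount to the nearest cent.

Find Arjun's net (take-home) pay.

457(b) deferral: $2,713.69 × 0.075 = $203.53
Dependent care FSA: $87.51
Pre-tax total = $203.53 + $87.51 = $291.04
Taxable wages = $2,713.69 − $291.04 = $2,422.65
Municipal income tax: $2,422.65 × 0.0181 = $43.85
State unemployment insurance (employee share): $2,713.69 × 0.0075 = $20.35
Medicare tax: $2,713.69 × 0.016 = $43.42
State disability insurance: $2,713.69 × 0.01 = $27.14
Parking fee: $177.46
Employee stock purchase plan: $52.71
Legal plan premium: $75.29
Total deductions = $203.53 + $87.51 + $43.85 + $20.35 + $43.42 + $27.14 + $177.46 + $52.71 + $75.29 = $731.26
Net pay = $2,713.69 − $731.26 = $1,982.43

$1,982.43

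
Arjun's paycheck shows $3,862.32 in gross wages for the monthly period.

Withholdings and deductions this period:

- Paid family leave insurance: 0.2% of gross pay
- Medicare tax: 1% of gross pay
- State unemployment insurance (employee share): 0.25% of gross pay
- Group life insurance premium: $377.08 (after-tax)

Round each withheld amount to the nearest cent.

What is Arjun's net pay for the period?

$3,429.24

State unemployment insurance (employee share): $3,862.32 × 0.0025 = $9.66
Medicare tax: $3,862.32 × 0.01 = $38.62
Paid family leave insurance: $3,862.32 × 0.002 = $7.72
Group life insurance premium: $377.08
Total deductions = $9.66 + $38.62 + $7.72 + $377.08 = $433.08
Net pay = $3,862.32 − $433.08 = $3,429.24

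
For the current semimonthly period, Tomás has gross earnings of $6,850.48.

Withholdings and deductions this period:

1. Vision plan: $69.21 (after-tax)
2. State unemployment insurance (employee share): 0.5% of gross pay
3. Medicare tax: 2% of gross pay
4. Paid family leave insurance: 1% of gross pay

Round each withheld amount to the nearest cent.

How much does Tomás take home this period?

State unemployment insurance (employee share): $6,850.48 × 0.005 = $34.25
Paid family leave insurance: $6,850.48 × 0.01 = $68.50
Medicare tax: $6,850.48 × 0.02 = $137.01
Vision plan: $69.21
Total deductions = $34.25 + $68.50 + $137.01 + $69.21 = $308.97
Net pay = $6,850.48 − $308.97 = $6,541.51

$6,541.51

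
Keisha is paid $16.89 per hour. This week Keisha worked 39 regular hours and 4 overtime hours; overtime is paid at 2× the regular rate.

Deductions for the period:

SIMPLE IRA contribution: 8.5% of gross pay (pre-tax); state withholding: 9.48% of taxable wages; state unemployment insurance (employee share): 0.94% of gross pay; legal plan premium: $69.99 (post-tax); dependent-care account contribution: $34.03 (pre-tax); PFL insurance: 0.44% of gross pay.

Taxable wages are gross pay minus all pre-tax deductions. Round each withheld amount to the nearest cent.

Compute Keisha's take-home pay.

$545.75

Regular pay: 39 × $16.89 = $658.71
Overtime pay: 4 × $16.89 × 2 = $135.12
Gross pay = $658.71 + $135.12 = $793.83
SIMPLE IRA contribution: $793.83 × 0.085 = $67.48
Dependent-care account contribution: $34.03
Pre-tax total = $67.48 + $34.03 = $101.51
Taxable wages = $793.83 − $101.51 = $692.32
State withholding: $692.32 × 0.0948 = $65.63
State unemployment insurance (employee share): $793.83 × 0.0094 = $7.46
PFL insurance: $793.83 × 0.0044 = $3.49
Legal plan premium: $69.99
Total deductions = $67.48 + $34.03 + $65.63 + $7.46 + $3.49 + $69.99 = $248.08
Net pay = $793.83 − $248.08 = $545.75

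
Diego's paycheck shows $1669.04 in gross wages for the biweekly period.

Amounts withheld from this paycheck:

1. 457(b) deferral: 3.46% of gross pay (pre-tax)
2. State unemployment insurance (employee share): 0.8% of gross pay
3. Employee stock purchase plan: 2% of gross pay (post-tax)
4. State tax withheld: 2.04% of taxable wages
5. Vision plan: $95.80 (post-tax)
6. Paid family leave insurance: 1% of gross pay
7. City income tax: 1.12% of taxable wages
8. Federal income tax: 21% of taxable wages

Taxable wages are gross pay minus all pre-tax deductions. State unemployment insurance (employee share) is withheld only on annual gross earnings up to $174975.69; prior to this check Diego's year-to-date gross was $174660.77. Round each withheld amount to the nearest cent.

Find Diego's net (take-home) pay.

457(b) deferral: $1669.04 × 0.0346 = $57.75
Taxable wages = $1669.04 − $57.75 = $1611.29
City income tax: $1611.29 × 0.0112 = $18.05
State tax withheld: $1611.29 × 0.0204 = $32.87
Federal income tax: $1611.29 × 0.21 = $338.37
State unemployment insurance (employee share): only $174975.69 − $174660.77 = $314.92 of this check is subject → $314.92 × 0.008 = $2.52
Paid family leave insurance: $1669.04 × 0.01 = $16.69
Employee stock purchase plan: $1669.04 × 0.02 = $33.38
Vision plan: $95.80
Total deductions = $57.75 + $18.05 + $32.87 + $338.37 + $2.52 + $16.69 + $33.38 + $95.80 = $595.43
Net pay = $1669.04 − $595.43 = $1073.61

$1073.61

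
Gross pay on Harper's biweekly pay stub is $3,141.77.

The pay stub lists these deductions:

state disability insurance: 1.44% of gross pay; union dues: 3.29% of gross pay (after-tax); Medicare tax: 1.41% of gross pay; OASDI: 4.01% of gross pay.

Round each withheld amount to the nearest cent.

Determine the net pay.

State disability insurance: $3,141.77 × 0.0144 = $45.24
OASDI: $3,141.77 × 0.0401 = $125.98
Medicare tax: $3,141.77 × 0.0141 = $44.30
Union dues: $3,141.77 × 0.0329 = $103.36
Total deductions = $45.24 + $125.98 + $44.30 + $103.36 = $318.88
Net pay = $3,141.77 − $318.88 = $2,822.89

$2,822.89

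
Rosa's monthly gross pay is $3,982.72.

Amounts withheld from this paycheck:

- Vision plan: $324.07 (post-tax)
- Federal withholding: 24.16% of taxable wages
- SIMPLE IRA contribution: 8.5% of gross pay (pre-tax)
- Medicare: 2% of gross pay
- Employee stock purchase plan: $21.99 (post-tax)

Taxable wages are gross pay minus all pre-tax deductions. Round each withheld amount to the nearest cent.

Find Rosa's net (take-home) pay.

SIMPLE IRA contribution: $3,982.72 × 0.085 = $338.53
Taxable wages = $3,982.72 − $338.53 = $3,644.19
Federal withholding: $3,644.19 × 0.2416 = $880.44
Medicare: $3,982.72 × 0.02 = $79.65
Employee stock purchase plan: $21.99
Vision plan: $324.07
Total deductions = $338.53 + $880.44 + $79.65 + $21.99 + $324.07 = $1,644.68
Net pay = $3,982.72 − $1,644.68 = $2,338.04

$2,338.04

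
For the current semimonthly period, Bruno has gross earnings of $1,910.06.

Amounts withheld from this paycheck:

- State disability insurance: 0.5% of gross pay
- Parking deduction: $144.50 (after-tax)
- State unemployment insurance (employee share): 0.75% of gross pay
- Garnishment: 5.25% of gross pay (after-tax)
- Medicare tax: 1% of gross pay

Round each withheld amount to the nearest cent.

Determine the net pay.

State unemployment insurance (employee share): $1,910.06 × 0.0075 = $14.33
Medicare tax: $1,910.06 × 0.01 = $19.10
State disability insurance: $1,910.06 × 0.005 = $9.55
Parking deduction: $144.50
Garnishment: $1,910.06 × 0.0525 = $100.28
Total deductions = $14.33 + $19.10 + $9.55 + $144.50 + $100.28 = $287.76
Net pay = $1,910.06 − $287.76 = $1,622.30

$1,622.30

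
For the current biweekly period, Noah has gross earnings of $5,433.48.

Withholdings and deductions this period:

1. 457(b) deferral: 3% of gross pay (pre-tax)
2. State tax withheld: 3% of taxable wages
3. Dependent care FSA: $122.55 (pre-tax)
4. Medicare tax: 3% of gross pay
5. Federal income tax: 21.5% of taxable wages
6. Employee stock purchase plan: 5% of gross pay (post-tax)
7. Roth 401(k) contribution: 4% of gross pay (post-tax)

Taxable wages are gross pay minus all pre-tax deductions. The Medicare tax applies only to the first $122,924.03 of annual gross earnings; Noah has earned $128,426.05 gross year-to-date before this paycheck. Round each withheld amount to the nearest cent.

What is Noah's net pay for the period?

$3,397.68

Dependent care FSA: $122.55
457(b) deferral: $5,433.48 × 0.03 = $163.00
Pre-tax total = $122.55 + $163.00 = $285.55
Taxable wages = $5,433.48 − $285.55 = $5,147.93
State tax withheld: $5,147.93 × 0.03 = $154.44
Federal income tax: $5,147.93 × 0.215 = $1,106.80
Medicare tax: annual cap $122,924.03 already reached (YTD $128,426.05), so $0.00
Employee stock purchase plan: $5,433.48 × 0.05 = $271.67
Roth 401(k) contribution: $5,433.48 × 0.04 = $217.34
Total deductions = $122.55 + $163.00 + $154.44 + $1,106.80 + $0.00 + $271.67 + $217.34 = $2,035.80
Net pay = $5,433.48 − $2,035.80 = $3,397.68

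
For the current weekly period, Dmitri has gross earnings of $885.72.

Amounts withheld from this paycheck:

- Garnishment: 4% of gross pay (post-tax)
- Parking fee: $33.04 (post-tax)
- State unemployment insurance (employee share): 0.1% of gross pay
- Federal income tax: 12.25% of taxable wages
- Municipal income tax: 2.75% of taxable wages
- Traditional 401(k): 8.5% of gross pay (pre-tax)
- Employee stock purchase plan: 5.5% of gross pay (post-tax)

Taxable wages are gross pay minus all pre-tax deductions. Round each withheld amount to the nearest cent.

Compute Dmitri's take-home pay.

Traditional 401(k): $885.72 × 0.085 = $75.29
Taxable wages = $885.72 − $75.29 = $810.43
Municipal income tax: $810.43 × 0.0275 = $22.29
Federal income tax: $810.43 × 0.1225 = $99.28
State unemployment insurance (employee share): $885.72 × 0.001 = $0.89
Employee stock purchase plan: $885.72 × 0.055 = $48.71
Parking fee: $33.04
Garnishment: $885.72 × 0.04 = $35.43
Total deductions = $75.29 + $22.29 + $99.28 + $0.89 + $48.71 + $33.04 + $35.43 = $314.93
Net pay = $885.72 − $314.93 = $570.79

$570.79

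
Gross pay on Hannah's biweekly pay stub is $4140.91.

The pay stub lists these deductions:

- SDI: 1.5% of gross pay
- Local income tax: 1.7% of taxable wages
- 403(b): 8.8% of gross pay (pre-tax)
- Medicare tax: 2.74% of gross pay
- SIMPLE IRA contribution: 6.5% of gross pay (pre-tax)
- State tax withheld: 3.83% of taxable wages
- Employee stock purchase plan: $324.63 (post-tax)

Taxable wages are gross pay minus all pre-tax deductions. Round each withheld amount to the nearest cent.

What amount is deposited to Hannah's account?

$2813.20

403(b): $4140.91 × 0.088 = $364.40
SIMPLE IRA contribution: $4140.91 × 0.065 = $269.16
Pre-tax total = $364.40 + $269.16 = $633.56
Taxable wages = $4140.91 − $633.56 = $3507.35
Local income tax: $3507.35 × 0.017 = $59.62
State tax withheld: $3507.35 × 0.0383 = $134.33
Medicare tax: $4140.91 × 0.0274 = $113.46
SDI: $4140.91 × 0.015 = $62.11
Employee stock purchase plan: $324.63
Total deductions = $364.40 + $269.16 + $59.62 + $134.33 + $113.46 + $62.11 + $324.63 = $1327.71
Net pay = $4140.91 − $1327.71 = $2813.20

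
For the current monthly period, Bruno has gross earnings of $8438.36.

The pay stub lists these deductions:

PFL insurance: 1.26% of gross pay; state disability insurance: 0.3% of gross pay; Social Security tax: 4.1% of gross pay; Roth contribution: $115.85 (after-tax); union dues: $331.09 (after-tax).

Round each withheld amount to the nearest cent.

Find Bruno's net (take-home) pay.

State disability insurance: $8438.36 × 0.003 = $25.32
Social Security tax: $8438.36 × 0.041 = $345.97
PFL insurance: $8438.36 × 0.0126 = $106.32
Roth contribution: $115.85
Union dues: $331.09
Total deductions = $25.32 + $345.97 + $106.32 + $115.85 + $331.09 = $924.55
Net pay = $8438.36 − $924.55 = $7513.81

$7513.81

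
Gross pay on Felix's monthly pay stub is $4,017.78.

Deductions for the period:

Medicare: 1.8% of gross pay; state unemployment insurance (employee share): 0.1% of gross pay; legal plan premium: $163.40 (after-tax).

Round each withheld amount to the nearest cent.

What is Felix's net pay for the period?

$3,778.04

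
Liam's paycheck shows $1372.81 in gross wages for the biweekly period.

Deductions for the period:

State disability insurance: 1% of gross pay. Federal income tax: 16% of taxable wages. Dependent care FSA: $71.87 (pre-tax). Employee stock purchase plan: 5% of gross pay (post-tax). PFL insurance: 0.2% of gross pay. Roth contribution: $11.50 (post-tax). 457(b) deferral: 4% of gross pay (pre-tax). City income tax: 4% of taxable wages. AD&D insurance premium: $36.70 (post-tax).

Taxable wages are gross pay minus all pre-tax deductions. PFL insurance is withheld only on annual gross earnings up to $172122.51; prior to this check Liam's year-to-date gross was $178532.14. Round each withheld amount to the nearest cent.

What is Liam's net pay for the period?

$866.26

457(b) deferral: $1372.81 × 0.04 = $54.91
Dependent care FSA: $71.87
Pre-tax total = $54.91 + $71.87 = $126.78
Taxable wages = $1372.81 − $126.78 = $1246.03
Federal income tax: $1246.03 × 0.16 = $199.36
City income tax: $1246.03 × 0.04 = $49.84
PFL insurance: annual cap $172122.51 already reached (YTD $178532.14), so $0.00
State disability insurance: $1372.81 × 0.01 = $13.73
Employee stock purchase plan: $1372.81 × 0.05 = $68.64
Roth contribution: $11.50
AD&D insurance premium: $36.70
Total deductions = $54.91 + $71.87 + $199.36 + $49.84 + $0.00 + $13.73 + $68.64 + $11.50 + $36.70 = $506.55
Net pay = $1372.81 − $506.55 = $866.26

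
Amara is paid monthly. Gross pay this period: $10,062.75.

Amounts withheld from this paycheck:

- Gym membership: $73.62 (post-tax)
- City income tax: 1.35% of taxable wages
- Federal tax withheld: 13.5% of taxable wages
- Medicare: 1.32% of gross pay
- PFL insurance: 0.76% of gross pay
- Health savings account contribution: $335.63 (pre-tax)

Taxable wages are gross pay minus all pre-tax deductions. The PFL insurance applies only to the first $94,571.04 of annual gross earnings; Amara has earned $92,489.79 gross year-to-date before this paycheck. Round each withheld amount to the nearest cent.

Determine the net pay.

$8,060.37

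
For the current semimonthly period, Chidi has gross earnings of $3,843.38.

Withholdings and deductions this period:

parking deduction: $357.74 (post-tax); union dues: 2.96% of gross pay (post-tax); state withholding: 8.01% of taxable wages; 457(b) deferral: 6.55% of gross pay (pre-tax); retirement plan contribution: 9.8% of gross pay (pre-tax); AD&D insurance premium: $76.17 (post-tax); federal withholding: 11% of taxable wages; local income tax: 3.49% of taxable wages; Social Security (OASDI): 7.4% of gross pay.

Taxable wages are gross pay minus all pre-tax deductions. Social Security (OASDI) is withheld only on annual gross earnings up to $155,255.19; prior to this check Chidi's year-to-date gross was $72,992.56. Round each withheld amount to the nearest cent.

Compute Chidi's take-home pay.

$1,659.54

Retirement plan contribution: $3,843.38 × 0.098 = $376.65
457(b) deferral: $3,843.38 × 0.0655 = $251.74
Pre-tax total = $376.65 + $251.74 = $628.39
Taxable wages = $3,843.38 − $628.39 = $3,214.99
State withholding: $3,214.99 × 0.0801 = $257.52
Local income tax: $3,214.99 × 0.0349 = $112.20
Federal withholding: $3,214.99 × 0.11 = $353.65
Social Security (OASDI): cap not yet reached, full $3,843.38 is subject → $3,843.38 × 0.074 = $284.41
AD&D insurance premium: $76.17
Parking deduction: $357.74
Union dues: $3,843.38 × 0.0296 = $113.76
Total deductions = $376.65 + $251.74 + $257.52 + $112.20 + $353.65 + $284.41 + $76.17 + $357.74 + $113.76 = $2,183.84
Net pay = $3,843.38 − $2,183.84 = $1,659.54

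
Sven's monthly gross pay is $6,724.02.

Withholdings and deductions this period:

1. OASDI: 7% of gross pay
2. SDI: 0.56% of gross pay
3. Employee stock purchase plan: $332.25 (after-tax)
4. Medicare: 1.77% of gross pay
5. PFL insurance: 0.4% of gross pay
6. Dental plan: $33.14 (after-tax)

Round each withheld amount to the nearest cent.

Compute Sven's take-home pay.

PFL insurance: $6,724.02 × 0.004 = $26.90
Medicare: $6,724.02 × 0.0177 = $119.02
SDI: $6,724.02 × 0.0056 = $37.65
OASDI: $6,724.02 × 0.07 = $470.68
Dental plan: $33.14
Employee stock purchase plan: $332.25
Total deductions = $26.90 + $119.02 + $37.65 + $470.68 + $33.14 + $332.25 = $1,019.64
Net pay = $6,724.02 − $1,019.64 = $5,704.38

$5,704.38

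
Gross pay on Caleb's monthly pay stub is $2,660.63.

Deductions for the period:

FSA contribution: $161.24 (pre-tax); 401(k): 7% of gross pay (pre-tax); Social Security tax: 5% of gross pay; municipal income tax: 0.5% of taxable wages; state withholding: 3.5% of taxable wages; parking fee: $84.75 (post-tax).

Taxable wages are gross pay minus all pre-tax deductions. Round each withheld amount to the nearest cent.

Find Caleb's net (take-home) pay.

$2,002.84

FSA contribution: $161.24
401(k): $2,660.63 × 0.07 = $186.24
Pre-tax total = $161.24 + $186.24 = $347.48
Taxable wages = $2,660.63 − $347.48 = $2,313.15
State withholding: $2,313.15 × 0.035 = $80.96
Municipal income tax: $2,313.15 × 0.005 = $11.57
Social Security tax: $2,660.63 × 0.05 = $133.03
Parking fee: $84.75
Total deductions = $161.24 + $186.24 + $80.96 + $11.57 + $133.03 + $84.75 = $657.79
Net pay = $2,660.63 − $657.79 = $2,002.84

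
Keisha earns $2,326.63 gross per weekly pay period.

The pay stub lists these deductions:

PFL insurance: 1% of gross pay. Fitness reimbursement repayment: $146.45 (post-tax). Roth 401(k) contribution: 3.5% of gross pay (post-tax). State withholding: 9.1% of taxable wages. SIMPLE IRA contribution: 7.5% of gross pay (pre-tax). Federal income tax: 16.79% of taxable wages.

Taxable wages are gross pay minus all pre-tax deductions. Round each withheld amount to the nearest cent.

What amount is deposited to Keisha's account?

SIMPLE IRA contribution: $2,326.63 × 0.075 = $174.50
Taxable wages = $2,326.63 − $174.50 = $2,152.13
State withholding: $2,152.13 × 0.091 = $195.84
Federal income tax: $2,152.13 × 0.1679 = $361.34
PFL insurance: $2,326.63 × 0.01 = $23.27
Roth 401(k) contribution: $2,326.63 × 0.035 = $81.43
Fitness reimbursement repayment: $146.45
Total deductions = $174.50 + $195.84 + $361.34 + $23.27 + $81.43 + $146.45 = $982.83
Net pay = $2,326.63 − $982.83 = $1,343.80

$1,343.80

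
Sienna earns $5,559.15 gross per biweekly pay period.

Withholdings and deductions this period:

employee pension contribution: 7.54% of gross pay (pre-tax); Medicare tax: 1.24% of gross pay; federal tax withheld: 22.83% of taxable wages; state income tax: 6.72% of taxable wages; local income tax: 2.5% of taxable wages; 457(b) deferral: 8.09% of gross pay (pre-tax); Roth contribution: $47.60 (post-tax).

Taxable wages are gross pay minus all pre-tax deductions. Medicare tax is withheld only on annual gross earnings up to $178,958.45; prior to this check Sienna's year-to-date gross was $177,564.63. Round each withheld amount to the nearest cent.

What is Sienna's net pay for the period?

Employee pension contribution: $5,559.15 × 0.0754 = $419.16
457(b) deferral: $5,559.15 × 0.0809 = $449.74
Pre-tax total = $419.16 + $449.74 = $868.90
Taxable wages = $5,559.15 − $868.90 = $4,690.25
State income tax: $4,690.25 × 0.0672 = $315.18
Federal tax withheld: $4,690.25 × 0.2283 = $1,070.78
Local income tax: $4,690.25 × 0.025 = $117.26
Medicare tax: only $178,958.45 − $177,564.63 = $1,393.82 of this check is subject → $1,393.82 × 0.0124 = $17.28
Roth contribution: $47.60
Total deductions = $419.16 + $449.74 + $315.18 + $1,070.78 + $117.26 + $17.28 + $47.60 = $2,437.00
Net pay = $5,559.15 − $2,437.00 = $3,122.15

$3,122.15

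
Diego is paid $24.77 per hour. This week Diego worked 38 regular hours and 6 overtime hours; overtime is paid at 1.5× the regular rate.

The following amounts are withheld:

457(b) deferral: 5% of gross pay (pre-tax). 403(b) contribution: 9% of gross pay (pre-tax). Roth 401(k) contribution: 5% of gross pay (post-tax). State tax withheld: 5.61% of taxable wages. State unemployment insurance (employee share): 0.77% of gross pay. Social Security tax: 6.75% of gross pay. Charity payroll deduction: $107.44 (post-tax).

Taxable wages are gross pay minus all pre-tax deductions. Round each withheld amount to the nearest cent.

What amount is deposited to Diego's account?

$691.84

Regular pay: 38 × $24.77 = $941.26
Overtime pay: 6 × $24.77 × 1.5 = $222.93
Gross pay = $941.26 + $222.93 = $1,164.19
403(b) contribution: $1,164.19 × 0.09 = $104.78
457(b) deferral: $1,164.19 × 0.05 = $58.21
Pre-tax total = $104.78 + $58.21 = $162.99
Taxable wages = $1,164.19 − $162.99 = $1,001.20
State tax withheld: $1,001.20 × 0.0561 = $56.17
Social Security tax: $1,164.19 × 0.0675 = $78.58
State unemployment insurance (employee share): $1,164.19 × 0.0077 = $8.96
Charity payroll deduction: $107.44
Roth 401(k) contribution: $1,164.19 × 0.05 = $58.21
Total deductions = $104.78 + $58.21 + $56.17 + $78.58 + $8.96 + $107.44 + $58.21 = $472.35
Net pay = $1,164.19 − $472.35 = $691.84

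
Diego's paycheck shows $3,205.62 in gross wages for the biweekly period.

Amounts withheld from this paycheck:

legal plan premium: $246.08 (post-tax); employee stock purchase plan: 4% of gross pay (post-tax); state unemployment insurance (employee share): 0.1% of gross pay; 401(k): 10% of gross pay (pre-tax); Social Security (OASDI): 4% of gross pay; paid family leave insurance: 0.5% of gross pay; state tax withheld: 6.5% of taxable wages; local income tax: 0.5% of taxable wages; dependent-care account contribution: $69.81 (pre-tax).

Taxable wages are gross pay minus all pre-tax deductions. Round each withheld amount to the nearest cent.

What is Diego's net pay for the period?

$2,096.42

401(k): $3,205.62 × 0.1 = $320.56
Dependent-care account contribution: $69.81
Pre-tax total = $320.56 + $69.81 = $390.37
Taxable wages = $3,205.62 − $390.37 = $2,815.25
State tax withheld: $2,815.25 × 0.065 = $182.99
Local income tax: $2,815.25 × 0.005 = $14.08
State unemployment insurance (employee share): $3,205.62 × 0.001 = $3.21
Social Security (OASDI): $3,205.62 × 0.04 = $128.22
Paid family leave insurance: $3,205.62 × 0.005 = $16.03
Legal plan premium: $246.08
Employee stock purchase plan: $3,205.62 × 0.04 = $128.22
Total deductions = $320.56 + $69.81 + $182.99 + $14.08 + $3.21 + $128.22 + $16.03 + $246.08 + $128.22 = $1,109.20
Net pay = $3,205.62 − $1,109.20 = $2,096.42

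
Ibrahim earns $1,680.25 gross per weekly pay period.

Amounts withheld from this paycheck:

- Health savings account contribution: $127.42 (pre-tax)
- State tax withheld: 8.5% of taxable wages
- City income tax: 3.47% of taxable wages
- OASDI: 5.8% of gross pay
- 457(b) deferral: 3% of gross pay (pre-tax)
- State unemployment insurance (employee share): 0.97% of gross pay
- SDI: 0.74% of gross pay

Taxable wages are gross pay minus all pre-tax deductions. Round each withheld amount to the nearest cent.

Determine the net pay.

$1,196.40

457(b) deferral: $1,680.25 × 0.03 = $50.41
Health savings account contribution: $127.42
Pre-tax total = $50.41 + $127.42 = $177.83
Taxable wages = $1,680.25 − $177.83 = $1,502.42
City income tax: $1,502.42 × 0.0347 = $52.13
State tax withheld: $1,502.42 × 0.085 = $127.71
OASDI: $1,680.25 × 0.058 = $97.45
State unemployment insurance (employee share): $1,680.25 × 0.0097 = $16.30
SDI: $1,680.25 × 0.0074 = $12.43
Total deductions = $50.41 + $127.42 + $52.13 + $127.71 + $97.45 + $16.30 + $12.43 = $483.85
Net pay = $1,680.25 − $483.85 = $1,196.40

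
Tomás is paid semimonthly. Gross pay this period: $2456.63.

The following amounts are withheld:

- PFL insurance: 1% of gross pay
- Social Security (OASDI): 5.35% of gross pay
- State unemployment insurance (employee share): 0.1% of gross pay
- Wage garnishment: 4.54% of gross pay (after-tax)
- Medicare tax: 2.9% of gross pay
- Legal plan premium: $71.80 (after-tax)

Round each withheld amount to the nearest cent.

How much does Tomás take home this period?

$2043.60

PFL insurance: $2456.63 × 0.01 = $24.57
Social Security (OASDI): $2456.63 × 0.0535 = $131.43
Medicare tax: $2456.63 × 0.029 = $71.24
State unemployment insurance (employee share): $2456.63 × 0.001 = $2.46
Wage garnishment: $2456.63 × 0.0454 = $111.53
Legal plan premium: $71.80
Total deductions = $24.57 + $131.43 + $71.24 + $2.46 + $111.53 + $71.80 = $413.03
Net pay = $2456.63 − $413.03 = $2043.60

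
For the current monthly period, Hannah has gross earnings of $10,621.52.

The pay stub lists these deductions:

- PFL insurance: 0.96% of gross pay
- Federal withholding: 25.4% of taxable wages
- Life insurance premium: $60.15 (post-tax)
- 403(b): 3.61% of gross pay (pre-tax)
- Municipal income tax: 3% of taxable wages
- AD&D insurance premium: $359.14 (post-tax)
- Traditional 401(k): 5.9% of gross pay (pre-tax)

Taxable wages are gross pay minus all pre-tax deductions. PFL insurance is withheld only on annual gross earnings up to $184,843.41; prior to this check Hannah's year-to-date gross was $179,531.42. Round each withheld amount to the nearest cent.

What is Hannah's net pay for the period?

$6,411.48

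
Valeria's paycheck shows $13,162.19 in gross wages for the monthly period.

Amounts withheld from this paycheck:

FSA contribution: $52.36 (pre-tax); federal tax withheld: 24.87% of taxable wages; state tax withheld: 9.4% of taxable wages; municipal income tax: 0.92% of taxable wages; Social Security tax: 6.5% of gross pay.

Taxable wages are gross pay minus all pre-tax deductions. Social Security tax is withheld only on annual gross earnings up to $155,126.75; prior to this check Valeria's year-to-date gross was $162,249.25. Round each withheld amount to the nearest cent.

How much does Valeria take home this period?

$8,496.49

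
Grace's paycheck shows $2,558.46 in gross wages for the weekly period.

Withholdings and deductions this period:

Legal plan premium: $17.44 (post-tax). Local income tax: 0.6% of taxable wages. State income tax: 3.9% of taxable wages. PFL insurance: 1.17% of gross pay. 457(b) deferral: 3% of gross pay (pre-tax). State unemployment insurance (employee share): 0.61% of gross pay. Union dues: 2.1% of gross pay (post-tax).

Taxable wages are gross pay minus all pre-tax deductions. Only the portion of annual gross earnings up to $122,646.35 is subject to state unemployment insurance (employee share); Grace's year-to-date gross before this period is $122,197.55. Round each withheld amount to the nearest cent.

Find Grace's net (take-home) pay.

$2,266.19

457(b) deferral: $2,558.46 × 0.03 = $76.75
Taxable wages = $2,558.46 − $76.75 = $2,481.71
State income tax: $2,481.71 × 0.039 = $96.79
Local income tax: $2,481.71 × 0.006 = $14.89
PFL insurance: $2,558.46 × 0.0117 = $29.93
State unemployment insurance (employee share): only $122,646.35 − $122,197.55 = $448.80 of this check is subject → $448.80 × 0.0061 = $2.74
Legal plan premium: $17.44
Union dues: $2,558.46 × 0.021 = $53.73
Total deductions = $76.75 + $96.79 + $14.89 + $29.93 + $2.74 + $17.44 + $53.73 = $292.27
Net pay = $2,558.46 − $292.27 = $2,266.19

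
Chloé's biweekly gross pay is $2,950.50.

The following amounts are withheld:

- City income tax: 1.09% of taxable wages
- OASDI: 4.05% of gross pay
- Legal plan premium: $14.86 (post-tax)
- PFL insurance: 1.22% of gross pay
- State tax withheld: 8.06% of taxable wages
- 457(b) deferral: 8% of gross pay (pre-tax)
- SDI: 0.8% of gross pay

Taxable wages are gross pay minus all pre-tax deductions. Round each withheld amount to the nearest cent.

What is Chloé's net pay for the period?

$2,272.12

457(b) deferral: $2,950.50 × 0.08 = $236.04
Taxable wages = $2,950.50 − $236.04 = $2,714.46
State tax withheld: $2,714.46 × 0.0806 = $218.79
City income tax: $2,714.46 × 0.0109 = $29.59
OASDI: $2,950.50 × 0.0405 = $119.50
PFL insurance: $2,950.50 × 0.0122 = $36.00
SDI: $2,950.50 × 0.008 = $23.60
Legal plan premium: $14.86
Total deductions = $236.04 + $218.79 + $29.59 + $119.50 + $36.00 + $23.60 + $14.86 = $678.38
Net pay = $2,950.50 − $678.38 = $2,272.12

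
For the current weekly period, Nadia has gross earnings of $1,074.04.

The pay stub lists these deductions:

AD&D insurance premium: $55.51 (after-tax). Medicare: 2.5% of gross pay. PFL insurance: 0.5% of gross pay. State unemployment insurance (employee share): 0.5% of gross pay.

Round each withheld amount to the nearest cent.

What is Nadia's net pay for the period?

State unemployment insurance (employee share): $1,074.04 × 0.005 = $5.37
PFL insurance: $1,074.04 × 0.005 = $5.37
Medicare: $1,074.04 × 0.025 = $26.85
AD&D insurance premium: $55.51
Total deductions = $5.37 + $5.37 + $26.85 + $55.51 = $93.10
Net pay = $1,074.04 − $93.10 = $980.94

$980.94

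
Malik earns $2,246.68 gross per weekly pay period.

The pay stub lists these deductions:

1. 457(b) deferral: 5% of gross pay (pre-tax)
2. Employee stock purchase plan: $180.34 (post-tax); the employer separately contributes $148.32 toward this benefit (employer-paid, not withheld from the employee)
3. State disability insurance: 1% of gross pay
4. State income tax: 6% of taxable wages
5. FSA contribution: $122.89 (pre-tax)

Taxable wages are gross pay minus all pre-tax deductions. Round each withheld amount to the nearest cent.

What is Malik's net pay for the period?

$1,687.96

FSA contribution: $122.89
457(b) deferral: $2,246.68 × 0.05 = $112.33
Pre-tax total = $122.89 + $112.33 = $235.22
Taxable wages = $2,246.68 − $235.22 = $2,011.46
State income tax: $2,011.46 × 0.06 = $120.69
State disability insurance: $2,246.68 × 0.01 = $22.47
Employee stock purchase plan: $180.34
(Employer's $148.32 toward employee stock purchase plan is not withheld from the employee.)
Total deductions = $122.89 + $112.33 + $120.69 + $22.47 + $180.34 = $558.72
Net pay = $2,246.68 − $558.72 = $1,687.96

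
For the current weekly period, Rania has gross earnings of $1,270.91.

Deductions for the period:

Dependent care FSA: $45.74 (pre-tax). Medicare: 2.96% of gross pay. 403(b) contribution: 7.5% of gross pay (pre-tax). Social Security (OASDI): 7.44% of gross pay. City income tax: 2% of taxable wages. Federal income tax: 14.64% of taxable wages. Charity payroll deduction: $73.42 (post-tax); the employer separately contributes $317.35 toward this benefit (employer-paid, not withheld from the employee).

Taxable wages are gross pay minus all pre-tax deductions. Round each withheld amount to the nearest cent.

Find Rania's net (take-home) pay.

$736.24

403(b) contribution: $1,270.91 × 0.075 = $95.32
Dependent care FSA: $45.74
Pre-tax total = $95.32 + $45.74 = $141.06
Taxable wages = $1,270.91 − $141.06 = $1,129.85
Federal income tax: $1,129.85 × 0.1464 = $165.41
City income tax: $1,129.85 × 0.02 = $22.60
Social Security (OASDI): $1,270.91 × 0.0744 = $94.56
Medicare: $1,270.91 × 0.0296 = $37.62
Charity payroll deduction: $73.42
(Employer's $317.35 toward charity payroll deduction is not withheld from the employee.)
Total deductions = $95.32 + $45.74 + $165.41 + $22.60 + $94.56 + $37.62 + $73.42 = $534.67
Net pay = $1,270.91 − $534.67 = $736.24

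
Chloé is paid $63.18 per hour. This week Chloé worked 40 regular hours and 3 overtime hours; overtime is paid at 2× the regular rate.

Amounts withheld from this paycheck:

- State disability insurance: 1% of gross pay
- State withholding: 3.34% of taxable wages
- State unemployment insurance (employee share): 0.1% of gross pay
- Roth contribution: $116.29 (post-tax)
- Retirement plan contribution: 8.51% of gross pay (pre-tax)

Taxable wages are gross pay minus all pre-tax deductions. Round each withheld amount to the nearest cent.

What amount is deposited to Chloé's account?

$2,421.89

Regular pay: 40 × $63.18 = $2,527.20
Overtime pay: 3 × $63.18 × 2 = $379.08
Gross pay = $2,527.20 + $379.08 = $2,906.28
Retirement plan contribution: $2,906.28 × 0.0851 = $247.32
Taxable wages = $2,906.28 − $247.32 = $2,658.96
State withholding: $2,658.96 × 0.0334 = $88.81
State unemployment insurance (employee share): $2,906.28 × 0.001 = $2.91
State disability insurance: $2,906.28 × 0.01 = $29.06
Roth contribution: $116.29
Total deductions = $247.32 + $88.81 + $2.91 + $29.06 + $116.29 = $484.39
Net pay = $2,906.28 − $484.39 = $2,421.89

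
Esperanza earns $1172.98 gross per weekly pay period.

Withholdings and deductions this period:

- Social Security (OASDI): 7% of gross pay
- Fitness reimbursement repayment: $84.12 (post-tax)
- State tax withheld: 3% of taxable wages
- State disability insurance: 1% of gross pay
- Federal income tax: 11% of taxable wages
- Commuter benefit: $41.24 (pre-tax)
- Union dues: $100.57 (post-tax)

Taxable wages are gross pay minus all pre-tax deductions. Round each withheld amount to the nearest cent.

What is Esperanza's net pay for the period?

$694.77

Commuter benefit: $41.24
Taxable wages = $1172.98 − $41.24 = $1131.74
Federal income tax: $1131.74 × 0.11 = $124.49
State tax withheld: $1131.74 × 0.03 = $33.95
State disability insurance: $1172.98 × 0.01 = $11.73
Social Security (OASDI): $1172.98 × 0.07 = $82.11
Union dues: $100.57
Fitness reimbursement repayment: $84.12
Total deductions = $41.24 + $124.49 + $33.95 + $11.73 + $82.11 + $100.57 + $84.12 = $478.21
Net pay = $1172.98 − $478.21 = $694.77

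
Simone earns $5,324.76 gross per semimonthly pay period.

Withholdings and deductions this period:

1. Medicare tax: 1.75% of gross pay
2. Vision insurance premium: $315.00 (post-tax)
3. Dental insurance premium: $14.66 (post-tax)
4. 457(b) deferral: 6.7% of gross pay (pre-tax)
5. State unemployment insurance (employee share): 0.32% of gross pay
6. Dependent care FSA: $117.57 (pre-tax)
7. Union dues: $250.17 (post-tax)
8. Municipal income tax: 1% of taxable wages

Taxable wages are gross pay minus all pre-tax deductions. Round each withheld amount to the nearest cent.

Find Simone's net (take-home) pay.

$4,111.88

Dependent care FSA: $117.57
457(b) deferral: $5,324.76 × 0.067 = $356.76
Pre-tax total = $117.57 + $356.76 = $474.33
Taxable wages = $5,324.76 − $474.33 = $4,850.43
Municipal income tax: $4,850.43 × 0.01 = $48.50
Medicare tax: $5,324.76 × 0.0175 = $93.18
State unemployment insurance (employee share): $5,324.76 × 0.0032 = $17.04
Vision insurance premium: $315.00
Dental insurance premium: $14.66
Union dues: $250.17
Total deductions = $117.57 + $356.76 + $48.50 + $93.18 + $17.04 + $315.00 + $14.66 + $250.17 = $1,212.88
Net pay = $5,324.76 − $1,212.88 = $4,111.88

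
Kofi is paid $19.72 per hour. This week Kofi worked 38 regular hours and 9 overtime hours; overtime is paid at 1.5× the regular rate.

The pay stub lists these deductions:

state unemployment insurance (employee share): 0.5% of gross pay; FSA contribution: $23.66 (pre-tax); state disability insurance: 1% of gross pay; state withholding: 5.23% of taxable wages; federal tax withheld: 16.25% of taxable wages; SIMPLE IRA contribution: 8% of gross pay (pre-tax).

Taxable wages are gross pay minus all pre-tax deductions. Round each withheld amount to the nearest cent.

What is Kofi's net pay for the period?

$699.82

Regular pay: 38 × $19.72 = $749.36
Overtime pay: 9 × $19.72 × 1.5 = $266.22
Gross pay = $749.36 + $266.22 = $1,015.58
SIMPLE IRA contribution: $1,015.58 × 0.08 = $81.25
FSA contribution: $23.66
Pre-tax total = $81.25 + $23.66 = $104.91
Taxable wages = $1,015.58 − $104.91 = $910.67
State withholding: $910.67 × 0.0523 = $47.63
Federal tax withheld: $910.67 × 0.1625 = $147.98
State unemployment insurance (employee share): $1,015.58 × 0.005 = $5.08
State disability insurance: $1,015.58 × 0.01 = $10.16
Total deductions = $81.25 + $23.66 + $47.63 + $147.98 + $5.08 + $10.16 = $315.76
Net pay = $1,015.58 − $315.76 = $699.82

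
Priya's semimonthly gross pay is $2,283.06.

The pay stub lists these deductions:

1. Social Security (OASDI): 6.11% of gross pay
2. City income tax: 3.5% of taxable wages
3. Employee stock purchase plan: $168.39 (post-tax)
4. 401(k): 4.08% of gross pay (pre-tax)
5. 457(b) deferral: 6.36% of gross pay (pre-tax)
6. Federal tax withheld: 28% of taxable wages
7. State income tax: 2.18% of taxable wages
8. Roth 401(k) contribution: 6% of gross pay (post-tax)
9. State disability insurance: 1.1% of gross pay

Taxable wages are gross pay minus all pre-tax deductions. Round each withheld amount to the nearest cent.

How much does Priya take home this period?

$886.09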